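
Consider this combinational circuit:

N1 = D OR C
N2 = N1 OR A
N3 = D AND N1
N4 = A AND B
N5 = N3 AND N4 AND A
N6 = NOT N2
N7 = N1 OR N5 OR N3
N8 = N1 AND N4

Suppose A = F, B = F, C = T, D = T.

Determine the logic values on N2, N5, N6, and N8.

N1 = D OR C = T OR T = T
N2 = N1 OR A = T OR F = T
N3 = D AND N1 = T AND T = T
N4 = A AND B = F AND F = F
N5 = N3 AND N4 AND A = T AND F AND F = F
N6 = NOT N2 = NOT T = F
N8 = N1 AND N4 = T AND F = F

N2 = T; N5 = F; N6 = F; N8 = F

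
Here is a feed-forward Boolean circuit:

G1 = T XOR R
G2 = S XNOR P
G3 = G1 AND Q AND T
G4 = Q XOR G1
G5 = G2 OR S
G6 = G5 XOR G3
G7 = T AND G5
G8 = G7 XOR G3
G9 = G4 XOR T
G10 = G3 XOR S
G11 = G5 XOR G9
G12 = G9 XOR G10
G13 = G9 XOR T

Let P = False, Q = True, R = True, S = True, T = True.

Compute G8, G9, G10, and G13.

G1 = T XOR R = True XOR True = False
G2 = S XNOR P = True XNOR False = False
G3 = G1 AND Q AND T = False AND True AND True = False
G4 = Q XOR G1 = True XOR False = True
G5 = G2 OR S = False OR True = True
G7 = T AND G5 = True AND True = True
G8 = G7 XOR G3 = True XOR False = True
G9 = G4 XOR T = True XOR True = False
G10 = G3 XOR S = False XOR True = True
G13 = G9 XOR T = False XOR True = True

G8 = True  G9 = False  G10 = True  G13 = True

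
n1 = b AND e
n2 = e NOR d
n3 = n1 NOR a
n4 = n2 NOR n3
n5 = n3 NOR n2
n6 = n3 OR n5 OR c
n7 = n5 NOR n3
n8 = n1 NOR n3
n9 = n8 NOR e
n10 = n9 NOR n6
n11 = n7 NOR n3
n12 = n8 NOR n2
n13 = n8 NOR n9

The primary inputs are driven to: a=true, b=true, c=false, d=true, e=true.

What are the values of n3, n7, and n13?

n3 = false  n7 = false  n13 = true

n1 = b AND e = true AND true = true
n2 = e NOR d = true NOR true = false
n3 = n1 NOR a = true NOR true = false
n5 = n3 NOR n2 = false NOR false = true
n7 = n5 NOR n3 = true NOR false = false
n8 = n1 NOR n3 = true NOR false = false
n9 = n8 NOR e = false NOR true = false
n13 = n8 NOR n9 = false NOR false = true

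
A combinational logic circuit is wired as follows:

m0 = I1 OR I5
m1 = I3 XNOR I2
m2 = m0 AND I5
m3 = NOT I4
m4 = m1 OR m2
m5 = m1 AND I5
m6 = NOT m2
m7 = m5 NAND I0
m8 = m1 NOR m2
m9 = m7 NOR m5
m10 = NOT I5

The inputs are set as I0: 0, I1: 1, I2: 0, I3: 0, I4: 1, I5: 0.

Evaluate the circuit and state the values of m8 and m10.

m8 = 0; m10 = 1

m0 = I1 OR I5 = 1 OR 0 = 1
m1 = I3 XNOR I2 = 0 XNOR 0 = 1
m2 = m0 AND I5 = 1 AND 0 = 0
m8 = m1 NOR m2 = 1 NOR 0 = 0
m10 = NOT I5 = NOT 0 = 1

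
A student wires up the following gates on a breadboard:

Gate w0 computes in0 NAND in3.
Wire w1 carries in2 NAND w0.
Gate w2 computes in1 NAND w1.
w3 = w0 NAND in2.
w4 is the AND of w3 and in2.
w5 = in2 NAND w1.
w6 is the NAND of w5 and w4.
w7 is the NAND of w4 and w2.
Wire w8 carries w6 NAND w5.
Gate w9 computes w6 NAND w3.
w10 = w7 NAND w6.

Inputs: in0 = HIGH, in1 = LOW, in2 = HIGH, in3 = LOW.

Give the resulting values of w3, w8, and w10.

w0 = in0 NAND in3 = HIGH NAND LOW = HIGH
w1 = in2 NAND w0 = HIGH NAND HIGH = LOW
w2 = in1 NAND w1 = LOW NAND LOW = HIGH
w3 = w0 NAND in2 = HIGH NAND HIGH = LOW
w4 = w3 AND in2 = LOW AND HIGH = LOW
w5 = in2 NAND w1 = HIGH NAND LOW = HIGH
w6 = w5 NAND w4 = HIGH NAND LOW = HIGH
w7 = w4 NAND w2 = LOW NAND HIGH = HIGH
w8 = w6 NAND w5 = HIGH NAND HIGH = LOW
w10 = w7 NAND w6 = HIGH NAND HIGH = LOW

w3 = LOW, w8 = LOW, w10 = LOW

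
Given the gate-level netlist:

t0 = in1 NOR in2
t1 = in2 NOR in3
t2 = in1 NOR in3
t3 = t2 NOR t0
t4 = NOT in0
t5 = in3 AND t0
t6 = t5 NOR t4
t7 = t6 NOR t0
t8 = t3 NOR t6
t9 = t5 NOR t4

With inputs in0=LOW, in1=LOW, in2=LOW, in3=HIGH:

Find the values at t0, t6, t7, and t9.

t0 = HIGH, t6 = LOW, t7 = LOW, t9 = LOW

t0 = in1 NOR in2 = LOW NOR LOW = HIGH
t4 = NOT in0 = NOT LOW = HIGH
t5 = in3 AND t0 = HIGH AND HIGH = HIGH
t6 = t5 NOR t4 = HIGH NOR HIGH = LOW
t7 = t6 NOR t0 = LOW NOR HIGH = LOW
t9 = t5 NOR t4 = HIGH NOR HIGH = LOW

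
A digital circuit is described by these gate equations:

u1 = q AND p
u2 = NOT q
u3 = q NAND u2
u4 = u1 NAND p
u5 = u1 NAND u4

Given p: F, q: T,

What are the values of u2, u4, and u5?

u1 = q AND p = T AND F = F
u2 = NOT q = NOT T = F
u4 = u1 NAND p = F NAND F = T
u5 = u1 NAND u4 = F NAND T = T

u2 = F, u4 = T, u5 = T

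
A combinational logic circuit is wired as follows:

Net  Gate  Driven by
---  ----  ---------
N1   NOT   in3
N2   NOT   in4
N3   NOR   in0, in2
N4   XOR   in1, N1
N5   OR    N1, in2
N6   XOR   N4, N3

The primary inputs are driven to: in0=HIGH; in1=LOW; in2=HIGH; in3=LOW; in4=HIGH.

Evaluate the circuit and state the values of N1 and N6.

N1 = HIGH, N6 = HIGH

N1 = NOT in3 = NOT LOW = HIGH
N3 = in0 NOR in2 = HIGH NOR HIGH = LOW
N4 = in1 XOR N1 = LOW XOR HIGH = HIGH
N6 = N4 XOR N3 = HIGH XOR LOW = HIGH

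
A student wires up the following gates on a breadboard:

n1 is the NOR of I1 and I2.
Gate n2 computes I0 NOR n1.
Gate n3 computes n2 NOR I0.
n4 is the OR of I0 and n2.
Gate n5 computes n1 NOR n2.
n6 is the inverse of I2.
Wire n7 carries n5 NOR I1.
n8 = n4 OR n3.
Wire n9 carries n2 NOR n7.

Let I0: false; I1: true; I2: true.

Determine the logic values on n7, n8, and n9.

n7 = false, n8 = true, n9 = false

n1 = I1 NOR I2 = true NOR true = false
n2 = I0 NOR n1 = false NOR false = true
n3 = n2 NOR I0 = true NOR false = false
n4 = I0 OR n2 = false OR true = true
n5 = n1 NOR n2 = false NOR true = false
n7 = n5 NOR I1 = false NOR true = false
n8 = n4 OR n3 = true OR false = true
n9 = n2 NOR n7 = true NOR false = false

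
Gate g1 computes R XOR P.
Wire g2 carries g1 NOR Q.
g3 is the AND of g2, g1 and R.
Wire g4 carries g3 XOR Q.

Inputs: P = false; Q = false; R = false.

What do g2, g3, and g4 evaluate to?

g1 = R XOR P = false XOR false = false
g2 = g1 NOR Q = false NOR false = true
g3 = g2 AND g1 AND R = true AND false AND false = false
g4 = g3 XOR Q = false XOR false = false

g2 = true, g3 = false, g4 = false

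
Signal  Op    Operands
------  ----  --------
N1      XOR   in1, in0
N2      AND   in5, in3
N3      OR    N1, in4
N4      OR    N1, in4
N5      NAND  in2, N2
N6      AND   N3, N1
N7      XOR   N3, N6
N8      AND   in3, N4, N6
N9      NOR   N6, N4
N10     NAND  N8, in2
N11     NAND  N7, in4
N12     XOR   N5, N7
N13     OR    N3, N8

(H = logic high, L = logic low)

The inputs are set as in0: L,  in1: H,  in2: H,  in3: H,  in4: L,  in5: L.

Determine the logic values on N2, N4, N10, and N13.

N2 = L, N4 = H, N10 = L, N13 = H

N1 = in1 XOR in0 = H XOR L = H
N2 = in5 AND in3 = L AND H = L
N3 = N1 OR in4 = H OR L = H
N4 = N1 OR in4 = H OR L = H
N6 = N3 AND N1 = H AND H = H
N8 = in3 AND N4 AND N6 = H AND H AND H = H
N10 = N8 NAND in2 = H NAND H = L
N13 = N3 OR N8 = H OR H = H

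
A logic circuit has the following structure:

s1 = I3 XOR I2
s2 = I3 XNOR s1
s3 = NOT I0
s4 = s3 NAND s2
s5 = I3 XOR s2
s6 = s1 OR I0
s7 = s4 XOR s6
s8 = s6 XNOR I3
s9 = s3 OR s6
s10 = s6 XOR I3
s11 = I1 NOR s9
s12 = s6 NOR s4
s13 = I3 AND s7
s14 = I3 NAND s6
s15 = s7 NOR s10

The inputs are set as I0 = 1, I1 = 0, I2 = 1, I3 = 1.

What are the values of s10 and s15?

s10 = 0, s15 = 1

s1 = I3 XOR I2 = 1 XOR 1 = 0
s2 = I3 XNOR s1 = 1 XNOR 0 = 0
s3 = NOT I0 = NOT 1 = 0
s4 = s3 NAND s2 = 0 NAND 0 = 1
s6 = s1 OR I0 = 0 OR 1 = 1
s7 = s4 XOR s6 = 1 XOR 1 = 0
s10 = s6 XOR I3 = 1 XOR 1 = 0
s15 = s7 NOR s10 = 0 NOR 0 = 1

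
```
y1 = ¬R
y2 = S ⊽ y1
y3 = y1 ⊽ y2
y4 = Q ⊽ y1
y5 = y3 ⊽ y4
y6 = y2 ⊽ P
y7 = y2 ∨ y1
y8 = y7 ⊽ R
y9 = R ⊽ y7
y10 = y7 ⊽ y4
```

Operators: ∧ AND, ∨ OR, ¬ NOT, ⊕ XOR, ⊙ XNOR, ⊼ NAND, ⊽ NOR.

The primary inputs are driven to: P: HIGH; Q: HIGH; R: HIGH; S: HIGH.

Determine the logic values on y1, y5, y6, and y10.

y1 = NOT R = NOT HIGH = LOW
y2 = S NOR y1 = HIGH NOR LOW = LOW
y3 = y1 NOR y2 = LOW NOR LOW = HIGH
y4 = Q NOR y1 = HIGH NOR LOW = LOW
y5 = y3 NOR y4 = HIGH NOR LOW = LOW
y6 = y2 NOR P = LOW NOR HIGH = LOW
y7 = y2 OR y1 = LOW OR LOW = LOW
y10 = y7 NOR y4 = LOW NOR LOW = HIGH

y1 = LOW, y5 = LOW, y6 = LOW, y10 = HIGH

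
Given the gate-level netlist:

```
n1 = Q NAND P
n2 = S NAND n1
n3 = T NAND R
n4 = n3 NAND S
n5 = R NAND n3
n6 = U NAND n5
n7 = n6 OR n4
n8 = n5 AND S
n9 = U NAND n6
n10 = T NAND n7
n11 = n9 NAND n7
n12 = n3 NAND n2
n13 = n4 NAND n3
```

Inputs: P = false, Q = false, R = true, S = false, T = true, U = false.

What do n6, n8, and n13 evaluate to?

n6 = true, n8 = false, n13 = true

n3 = T NAND R = true NAND true = false
n4 = n3 NAND S = false NAND false = true
n5 = R NAND n3 = true NAND false = true
n6 = U NAND n5 = false NAND true = true
n8 = n5 AND S = true AND false = false
n13 = n4 NAND n3 = true NAND false = true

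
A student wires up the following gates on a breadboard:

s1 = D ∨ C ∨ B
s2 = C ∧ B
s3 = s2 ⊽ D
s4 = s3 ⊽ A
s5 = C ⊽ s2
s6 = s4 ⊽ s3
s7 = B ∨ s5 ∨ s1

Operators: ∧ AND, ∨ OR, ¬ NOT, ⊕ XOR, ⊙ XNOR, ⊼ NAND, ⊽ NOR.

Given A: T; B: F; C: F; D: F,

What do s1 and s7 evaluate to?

s1 = F  s7 = T

s1 = D OR C OR B = F OR F OR F = F
s2 = C AND B = F AND F = F
s5 = C NOR s2 = F NOR F = T
s7 = B OR s5 OR s1 = F OR T OR F = T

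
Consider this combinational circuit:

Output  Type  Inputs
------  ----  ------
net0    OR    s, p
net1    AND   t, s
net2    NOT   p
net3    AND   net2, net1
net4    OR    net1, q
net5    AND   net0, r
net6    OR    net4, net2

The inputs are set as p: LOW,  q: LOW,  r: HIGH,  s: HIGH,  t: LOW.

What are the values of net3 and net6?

net1 = t AND s = LOW AND HIGH = LOW
net2 = NOT p = NOT LOW = HIGH
net3 = net2 AND net1 = HIGH AND LOW = LOW
net4 = net1 OR q = LOW OR LOW = LOW
net6 = net4 OR net2 = LOW OR HIGH = HIGH

net3 = LOW  net6 = HIGH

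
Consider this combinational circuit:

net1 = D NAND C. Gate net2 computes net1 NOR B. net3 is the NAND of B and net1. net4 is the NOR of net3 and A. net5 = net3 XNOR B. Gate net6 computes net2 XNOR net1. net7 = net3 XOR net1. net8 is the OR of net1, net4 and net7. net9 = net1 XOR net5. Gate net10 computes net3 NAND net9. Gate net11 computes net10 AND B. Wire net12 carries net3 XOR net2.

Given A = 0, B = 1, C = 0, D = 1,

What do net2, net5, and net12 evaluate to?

net2 = 0  net5 = 0  net12 = 0

net1 = D NAND C = 1 NAND 0 = 1
net2 = net1 NOR B = 1 NOR 1 = 0
net3 = B NAND net1 = 1 NAND 1 = 0
net5 = net3 XNOR B = 0 XNOR 1 = 0
net12 = net3 XOR net2 = 0 XOR 0 = 0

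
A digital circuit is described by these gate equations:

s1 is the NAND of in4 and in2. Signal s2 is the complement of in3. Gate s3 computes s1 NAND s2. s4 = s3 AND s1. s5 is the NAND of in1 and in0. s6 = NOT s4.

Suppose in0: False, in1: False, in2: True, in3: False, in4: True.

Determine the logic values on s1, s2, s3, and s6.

s1 = in4 NAND in2 = True NAND True = False
s2 = NOT in3 = NOT False = True
s3 = s1 NAND s2 = False NAND True = True
s4 = s3 AND s1 = True AND False = False
s6 = NOT s4 = NOT False = True

s1 = False, s2 = True, s3 = True, s6 = True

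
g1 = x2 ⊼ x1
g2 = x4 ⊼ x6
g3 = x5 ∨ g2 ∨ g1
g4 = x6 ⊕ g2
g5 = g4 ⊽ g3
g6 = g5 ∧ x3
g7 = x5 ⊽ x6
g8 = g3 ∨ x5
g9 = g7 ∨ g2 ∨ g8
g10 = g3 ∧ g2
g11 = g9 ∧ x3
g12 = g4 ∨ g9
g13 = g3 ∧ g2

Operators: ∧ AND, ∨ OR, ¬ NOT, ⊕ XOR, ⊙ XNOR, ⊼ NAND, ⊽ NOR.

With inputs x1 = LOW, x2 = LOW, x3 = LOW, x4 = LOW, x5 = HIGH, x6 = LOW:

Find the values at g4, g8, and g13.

g1 = x2 NAND x1 = LOW NAND LOW = HIGH
g2 = x4 NAND x6 = LOW NAND LOW = HIGH
g3 = x5 OR g2 OR g1 = HIGH OR HIGH OR HIGH = HIGH
g4 = x6 XOR g2 = LOW XOR HIGH = HIGH
g8 = g3 OR x5 = HIGH OR HIGH = HIGH
g13 = g3 AND g2 = HIGH AND HIGH = HIGH

g4 = HIGH  g8 = HIGH  g13 = HIGH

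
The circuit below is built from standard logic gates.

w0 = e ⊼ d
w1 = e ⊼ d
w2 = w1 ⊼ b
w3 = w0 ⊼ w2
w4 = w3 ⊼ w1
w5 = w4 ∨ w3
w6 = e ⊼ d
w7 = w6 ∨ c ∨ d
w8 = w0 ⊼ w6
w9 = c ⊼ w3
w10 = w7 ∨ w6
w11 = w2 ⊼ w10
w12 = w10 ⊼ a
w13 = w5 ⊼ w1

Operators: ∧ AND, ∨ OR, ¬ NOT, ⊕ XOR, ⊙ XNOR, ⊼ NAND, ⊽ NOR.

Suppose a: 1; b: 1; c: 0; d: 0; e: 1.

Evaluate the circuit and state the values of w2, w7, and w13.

w2 = 0; w7 = 1; w13 = 0

w0 = e NAND d = 1 NAND 0 = 1
w1 = e NAND d = 1 NAND 0 = 1
w2 = w1 NAND b = 1 NAND 1 = 0
w3 = w0 NAND w2 = 1 NAND 0 = 1
w4 = w3 NAND w1 = 1 NAND 1 = 0
w5 = w4 OR w3 = 0 OR 1 = 1
w6 = e NAND d = 1 NAND 0 = 1
w7 = w6 OR c OR d = 1 OR 0 OR 0 = 1
w13 = w5 NAND w1 = 1 NAND 1 = 0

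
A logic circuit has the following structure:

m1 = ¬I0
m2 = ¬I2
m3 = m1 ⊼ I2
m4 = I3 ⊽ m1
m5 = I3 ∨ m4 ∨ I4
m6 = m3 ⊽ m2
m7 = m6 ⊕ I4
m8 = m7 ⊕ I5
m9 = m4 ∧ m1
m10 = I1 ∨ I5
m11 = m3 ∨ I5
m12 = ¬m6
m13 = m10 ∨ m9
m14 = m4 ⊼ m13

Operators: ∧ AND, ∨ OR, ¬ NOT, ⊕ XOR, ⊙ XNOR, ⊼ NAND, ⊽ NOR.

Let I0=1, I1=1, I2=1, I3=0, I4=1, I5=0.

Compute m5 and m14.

m5 = 1  m14 = 0

m1 = NOT I0 = NOT 1 = 0
m4 = I3 NOR m1 = 0 NOR 0 = 1
m5 = I3 OR m4 OR I4 = 0 OR 1 OR 1 = 1
m9 = m4 AND m1 = 1 AND 0 = 0
m10 = I1 OR I5 = 1 OR 0 = 1
m13 = m10 OR m9 = 1 OR 0 = 1
m14 = m4 NAND m13 = 1 NAND 1 = 0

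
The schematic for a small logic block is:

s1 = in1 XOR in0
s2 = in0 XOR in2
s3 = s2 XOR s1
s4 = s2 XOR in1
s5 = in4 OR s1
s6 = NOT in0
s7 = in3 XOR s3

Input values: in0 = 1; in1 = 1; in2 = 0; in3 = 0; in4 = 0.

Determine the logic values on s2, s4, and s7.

s2 = 1, s4 = 0, s7 = 1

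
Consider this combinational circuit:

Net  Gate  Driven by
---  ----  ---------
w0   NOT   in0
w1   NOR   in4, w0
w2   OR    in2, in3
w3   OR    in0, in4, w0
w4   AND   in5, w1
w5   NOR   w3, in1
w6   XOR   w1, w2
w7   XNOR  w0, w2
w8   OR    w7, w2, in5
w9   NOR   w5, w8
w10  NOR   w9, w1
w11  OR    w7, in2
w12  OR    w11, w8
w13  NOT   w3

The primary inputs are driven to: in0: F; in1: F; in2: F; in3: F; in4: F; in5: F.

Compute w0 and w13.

w0 = T, w13 = F

w0 = NOT in0 = NOT F = T
w3 = in0 OR in4 OR w0 = F OR F OR T = T
w13 = NOT w3 = NOT T = F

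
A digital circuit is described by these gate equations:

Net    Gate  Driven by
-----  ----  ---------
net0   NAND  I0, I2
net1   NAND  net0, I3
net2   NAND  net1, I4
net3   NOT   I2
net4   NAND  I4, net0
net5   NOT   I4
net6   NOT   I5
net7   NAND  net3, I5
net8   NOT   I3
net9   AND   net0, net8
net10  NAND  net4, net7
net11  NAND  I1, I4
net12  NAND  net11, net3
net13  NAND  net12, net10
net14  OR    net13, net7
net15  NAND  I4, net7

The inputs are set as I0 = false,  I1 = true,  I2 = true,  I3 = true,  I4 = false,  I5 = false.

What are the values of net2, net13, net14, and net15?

net2 = true, net13 = true, net14 = true, net15 = true

net0 = I0 NAND I2 = false NAND true = true
net1 = net0 NAND I3 = true NAND true = false
net2 = net1 NAND I4 = false NAND false = true
net3 = NOT I2 = NOT true = false
net4 = I4 NAND net0 = false NAND true = true
net7 = net3 NAND I5 = false NAND false = true
net10 = net4 NAND net7 = true NAND true = false
net11 = I1 NAND I4 = true NAND false = true
net12 = net11 NAND net3 = true NAND false = true
net13 = net12 NAND net10 = true NAND false = true
net14 = net13 OR net7 = true OR true = true
net15 = I4 NAND net7 = false NAND true = true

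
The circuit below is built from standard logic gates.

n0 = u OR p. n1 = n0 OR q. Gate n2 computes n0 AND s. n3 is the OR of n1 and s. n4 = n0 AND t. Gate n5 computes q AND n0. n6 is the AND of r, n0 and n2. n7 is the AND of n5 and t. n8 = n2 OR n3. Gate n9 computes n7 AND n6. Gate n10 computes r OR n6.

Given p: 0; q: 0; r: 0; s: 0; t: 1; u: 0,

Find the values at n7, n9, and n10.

n0 = u OR p = 0 OR 0 = 0
n2 = n0 AND s = 0 AND 0 = 0
n5 = q AND n0 = 0 AND 0 = 0
n6 = r AND n0 AND n2 = 0 AND 0 AND 0 = 0
n7 = n5 AND t = 0 AND 1 = 0
n9 = n7 AND n6 = 0 AND 0 = 0
n10 = r OR n6 = 0 OR 0 = 0

n7 = 0, n9 = 0, n10 = 0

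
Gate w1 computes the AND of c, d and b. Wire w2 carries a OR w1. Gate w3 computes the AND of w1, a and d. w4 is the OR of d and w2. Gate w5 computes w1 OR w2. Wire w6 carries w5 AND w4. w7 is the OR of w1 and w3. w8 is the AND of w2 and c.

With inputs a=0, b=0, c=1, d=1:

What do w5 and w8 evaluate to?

w5 = 0, w8 = 0

w1 = c AND d AND b = 1 AND 1 AND 0 = 0
w2 = a OR w1 = 0 OR 0 = 0
w5 = w1 OR w2 = 0 OR 0 = 0
w8 = w2 AND c = 0 AND 1 = 0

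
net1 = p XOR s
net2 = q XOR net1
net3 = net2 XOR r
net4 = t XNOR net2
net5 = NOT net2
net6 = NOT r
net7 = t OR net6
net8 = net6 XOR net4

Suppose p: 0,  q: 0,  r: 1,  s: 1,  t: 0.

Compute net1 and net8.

net1 = p XOR s = 0 XOR 1 = 1
net2 = q XOR net1 = 0 XOR 1 = 1
net4 = t XNOR net2 = 0 XNOR 1 = 0
net6 = NOT r = NOT 1 = 0
net8 = net6 XOR net4 = 0 XOR 0 = 0

net1 = 1; net8 = 0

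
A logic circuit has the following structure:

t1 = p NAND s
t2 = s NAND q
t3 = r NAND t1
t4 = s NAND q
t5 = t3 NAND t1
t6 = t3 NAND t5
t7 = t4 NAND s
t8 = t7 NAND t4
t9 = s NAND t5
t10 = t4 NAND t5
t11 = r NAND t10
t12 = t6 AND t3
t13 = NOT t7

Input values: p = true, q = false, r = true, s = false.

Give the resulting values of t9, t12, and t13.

t9 = true; t12 = false; t13 = false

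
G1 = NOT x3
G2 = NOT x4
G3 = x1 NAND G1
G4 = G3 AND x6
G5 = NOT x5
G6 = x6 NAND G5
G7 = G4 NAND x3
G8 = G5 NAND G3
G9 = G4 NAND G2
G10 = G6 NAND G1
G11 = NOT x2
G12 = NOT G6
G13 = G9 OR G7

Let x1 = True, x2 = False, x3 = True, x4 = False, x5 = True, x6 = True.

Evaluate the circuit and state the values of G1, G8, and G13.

G1 = NOT x3 = NOT True = False
G2 = NOT x4 = NOT False = True
G3 = x1 NAND G1 = True NAND False = True
G4 = G3 AND x6 = True AND True = True
G5 = NOT x5 = NOT True = False
G7 = G4 NAND x3 = True NAND True = False
G8 = G5 NAND G3 = False NAND True = True
G9 = G4 NAND G2 = True NAND True = False
G13 = G9 OR G7 = False OR False = False

G1 = False, G8 = True, G13 = False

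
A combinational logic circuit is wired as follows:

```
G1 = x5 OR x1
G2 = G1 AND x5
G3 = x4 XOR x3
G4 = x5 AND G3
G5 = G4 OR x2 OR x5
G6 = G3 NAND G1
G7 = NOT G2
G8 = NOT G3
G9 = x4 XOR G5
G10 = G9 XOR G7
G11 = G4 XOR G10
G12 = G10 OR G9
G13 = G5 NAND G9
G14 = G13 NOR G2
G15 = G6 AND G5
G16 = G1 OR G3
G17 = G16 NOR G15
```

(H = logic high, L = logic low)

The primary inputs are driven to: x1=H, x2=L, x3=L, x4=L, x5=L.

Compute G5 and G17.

G5 = L, G17 = L

G1 = x5 OR x1 = L OR H = H
G3 = x4 XOR x3 = L XOR L = L
G4 = x5 AND G3 = L AND L = L
G5 = G4 OR x2 OR x5 = L OR L OR L = L
G6 = G3 NAND G1 = L NAND H = H
G15 = G6 AND G5 = H AND L = L
G16 = G1 OR G3 = H OR L = H
G17 = G16 NOR G15 = H NOR L = L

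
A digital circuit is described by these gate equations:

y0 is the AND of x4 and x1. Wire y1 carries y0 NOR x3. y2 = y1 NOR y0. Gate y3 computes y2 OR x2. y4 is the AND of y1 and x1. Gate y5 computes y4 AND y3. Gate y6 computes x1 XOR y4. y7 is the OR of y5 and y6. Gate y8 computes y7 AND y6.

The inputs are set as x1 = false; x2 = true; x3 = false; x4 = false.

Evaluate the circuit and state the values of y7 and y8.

y7 = false  y8 = false

y0 = x4 AND x1 = false AND false = false
y1 = y0 NOR x3 = false NOR false = true
y2 = y1 NOR y0 = true NOR false = false
y3 = y2 OR x2 = false OR true = true
y4 = y1 AND x1 = true AND false = false
y5 = y4 AND y3 = false AND true = false
y6 = x1 XOR y4 = false XOR false = false
y7 = y5 OR y6 = false OR false = false
y8 = y7 AND y6 = false AND false = false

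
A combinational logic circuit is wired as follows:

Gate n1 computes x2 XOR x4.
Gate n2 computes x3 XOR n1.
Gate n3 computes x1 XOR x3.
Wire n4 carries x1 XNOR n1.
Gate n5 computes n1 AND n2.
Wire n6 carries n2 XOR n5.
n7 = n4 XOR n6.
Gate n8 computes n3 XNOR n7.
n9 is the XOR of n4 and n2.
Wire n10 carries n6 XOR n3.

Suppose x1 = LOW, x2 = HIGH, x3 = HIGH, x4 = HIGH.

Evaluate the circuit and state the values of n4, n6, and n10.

n1 = x2 XOR x4 = HIGH XOR HIGH = LOW
n2 = x3 XOR n1 = HIGH XOR LOW = HIGH
n3 = x1 XOR x3 = LOW XOR HIGH = HIGH
n4 = x1 XNOR n1 = LOW XNOR LOW = HIGH
n5 = n1 AND n2 = LOW AND HIGH = LOW
n6 = n2 XOR n5 = HIGH XOR LOW = HIGH
n10 = n6 XOR n3 = HIGH XOR HIGH = LOW

n4 = HIGH; n6 = HIGH; n10 = LOW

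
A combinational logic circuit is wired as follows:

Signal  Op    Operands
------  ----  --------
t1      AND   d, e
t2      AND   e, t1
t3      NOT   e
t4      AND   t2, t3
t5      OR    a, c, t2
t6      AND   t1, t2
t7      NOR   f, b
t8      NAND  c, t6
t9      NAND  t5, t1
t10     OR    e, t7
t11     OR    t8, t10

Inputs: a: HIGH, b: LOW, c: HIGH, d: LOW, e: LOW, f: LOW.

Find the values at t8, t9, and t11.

t1 = d AND e = LOW AND LOW = LOW
t2 = e AND t1 = LOW AND LOW = LOW
t5 = a OR c OR t2 = HIGH OR HIGH OR LOW = HIGH
t6 = t1 AND t2 = LOW AND LOW = LOW
t7 = f NOR b = LOW NOR LOW = HIGH
t8 = c NAND t6 = HIGH NAND LOW = HIGH
t9 = t5 NAND t1 = HIGH NAND LOW = HIGH
t10 = e OR t7 = LOW OR HIGH = HIGH
t11 = t8 OR t10 = HIGH OR HIGH = HIGH

t8 = HIGH  t9 = HIGH  t11 = HIGH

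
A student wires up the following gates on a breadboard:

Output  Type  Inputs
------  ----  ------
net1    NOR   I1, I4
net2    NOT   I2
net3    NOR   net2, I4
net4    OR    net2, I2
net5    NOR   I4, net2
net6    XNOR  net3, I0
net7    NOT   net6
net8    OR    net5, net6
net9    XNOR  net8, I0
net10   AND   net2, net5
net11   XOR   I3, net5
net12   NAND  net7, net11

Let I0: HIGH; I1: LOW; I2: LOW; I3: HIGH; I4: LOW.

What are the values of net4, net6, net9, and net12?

net2 = NOT I2 = NOT LOW = HIGH
net3 = net2 NOR I4 = HIGH NOR LOW = LOW
net4 = net2 OR I2 = HIGH OR LOW = HIGH
net5 = I4 NOR net2 = LOW NOR HIGH = LOW
net6 = net3 XNOR I0 = LOW XNOR HIGH = LOW
net7 = NOT net6 = NOT LOW = HIGH
net8 = net5 OR net6 = LOW OR LOW = LOW
net9 = net8 XNOR I0 = LOW XNOR HIGH = LOW
net11 = I3 XOR net5 = HIGH XOR LOW = HIGH
net12 = net7 NAND net11 = HIGH NAND HIGH = LOW

net4 = HIGH; net6 = LOW; net9 = LOW; net12 = LOW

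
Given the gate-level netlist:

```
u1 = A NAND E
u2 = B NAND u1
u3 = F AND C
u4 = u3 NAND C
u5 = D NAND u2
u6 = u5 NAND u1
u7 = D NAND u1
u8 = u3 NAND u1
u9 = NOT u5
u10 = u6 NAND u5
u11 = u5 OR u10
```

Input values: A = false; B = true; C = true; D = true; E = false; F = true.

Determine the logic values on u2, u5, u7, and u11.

u2 = false, u5 = true, u7 = false, u11 = true

u1 = A NAND E = false NAND false = true
u2 = B NAND u1 = true NAND true = false
u5 = D NAND u2 = true NAND false = true
u6 = u5 NAND u1 = true NAND true = false
u7 = D NAND u1 = true NAND true = false
u10 = u6 NAND u5 = false NAND true = true
u11 = u5 OR u10 = true OR true = true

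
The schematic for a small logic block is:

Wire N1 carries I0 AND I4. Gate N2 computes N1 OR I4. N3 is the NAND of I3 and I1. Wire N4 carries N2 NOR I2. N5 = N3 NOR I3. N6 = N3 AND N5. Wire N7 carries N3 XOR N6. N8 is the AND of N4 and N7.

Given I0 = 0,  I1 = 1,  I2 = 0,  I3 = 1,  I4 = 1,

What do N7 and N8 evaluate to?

N1 = I0 AND I4 = 0 AND 1 = 0
N2 = N1 OR I4 = 0 OR 1 = 1
N3 = I3 NAND I1 = 1 NAND 1 = 0
N4 = N2 NOR I2 = 1 NOR 0 = 0
N5 = N3 NOR I3 = 0 NOR 1 = 0
N6 = N3 AND N5 = 0 AND 0 = 0
N7 = N3 XOR N6 = 0 XOR 0 = 0
N8 = N4 AND N7 = 0 AND 0 = 0

N7 = 0; N8 = 0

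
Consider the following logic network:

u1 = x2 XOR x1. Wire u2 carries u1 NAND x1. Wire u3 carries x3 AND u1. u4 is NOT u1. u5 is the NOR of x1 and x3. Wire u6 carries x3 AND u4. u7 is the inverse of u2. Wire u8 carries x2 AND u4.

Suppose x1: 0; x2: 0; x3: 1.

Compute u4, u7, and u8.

u4 = 1, u7 = 0, u8 = 0

u1 = x2 XOR x1 = 0 XOR 0 = 0
u2 = u1 NAND x1 = 0 NAND 0 = 1
u4 = NOT u1 = NOT 0 = 1
u7 = NOT u2 = NOT 1 = 0
u8 = x2 AND u4 = 0 AND 1 = 0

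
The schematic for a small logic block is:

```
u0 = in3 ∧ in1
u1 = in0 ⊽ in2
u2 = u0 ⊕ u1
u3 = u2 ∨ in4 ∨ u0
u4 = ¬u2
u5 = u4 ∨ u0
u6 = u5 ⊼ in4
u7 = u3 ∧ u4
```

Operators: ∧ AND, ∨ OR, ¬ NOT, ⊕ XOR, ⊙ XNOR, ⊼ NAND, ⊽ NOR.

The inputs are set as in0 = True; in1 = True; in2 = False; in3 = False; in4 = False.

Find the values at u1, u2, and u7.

u0 = in3 AND in1 = False AND True = False
u1 = in0 NOR in2 = True NOR False = False
u2 = u0 XOR u1 = False XOR False = False
u3 = u2 OR in4 OR u0 = False OR False OR False = False
u4 = NOT u2 = NOT False = True
u7 = u3 AND u4 = False AND True = False

u1 = False, u2 = False, u7 = False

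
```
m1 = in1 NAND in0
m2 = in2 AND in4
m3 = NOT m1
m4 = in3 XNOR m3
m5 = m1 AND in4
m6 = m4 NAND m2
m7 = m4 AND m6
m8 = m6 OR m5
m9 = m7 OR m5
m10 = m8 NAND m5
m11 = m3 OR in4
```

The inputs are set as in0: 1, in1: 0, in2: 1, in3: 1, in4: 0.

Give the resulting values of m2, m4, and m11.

m2 = 0, m4 = 0, m11 = 0

m1 = in1 NAND in0 = 0 NAND 1 = 1
m2 = in2 AND in4 = 1 AND 0 = 0
m3 = NOT m1 = NOT 1 = 0
m4 = in3 XNOR m3 = 1 XNOR 0 = 0
m11 = m3 OR in4 = 0 OR 0 = 0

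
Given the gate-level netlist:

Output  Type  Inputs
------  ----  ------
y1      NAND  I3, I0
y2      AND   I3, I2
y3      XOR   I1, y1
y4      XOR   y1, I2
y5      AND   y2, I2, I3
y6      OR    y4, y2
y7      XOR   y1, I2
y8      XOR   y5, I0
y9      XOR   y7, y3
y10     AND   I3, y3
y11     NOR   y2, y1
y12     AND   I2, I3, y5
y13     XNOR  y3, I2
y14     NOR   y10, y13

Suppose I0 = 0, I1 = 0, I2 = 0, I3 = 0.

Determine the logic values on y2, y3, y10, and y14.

y2 = 0, y3 = 1, y10 = 0, y14 = 1

y1 = I3 NAND I0 = 0 NAND 0 = 1
y2 = I3 AND I2 = 0 AND 0 = 0
y3 = I1 XOR y1 = 0 XOR 1 = 1
y10 = I3 AND y3 = 0 AND 1 = 0
y13 = y3 XNOR I2 = 1 XNOR 0 = 0
y14 = y10 NOR y13 = 0 NOR 0 = 1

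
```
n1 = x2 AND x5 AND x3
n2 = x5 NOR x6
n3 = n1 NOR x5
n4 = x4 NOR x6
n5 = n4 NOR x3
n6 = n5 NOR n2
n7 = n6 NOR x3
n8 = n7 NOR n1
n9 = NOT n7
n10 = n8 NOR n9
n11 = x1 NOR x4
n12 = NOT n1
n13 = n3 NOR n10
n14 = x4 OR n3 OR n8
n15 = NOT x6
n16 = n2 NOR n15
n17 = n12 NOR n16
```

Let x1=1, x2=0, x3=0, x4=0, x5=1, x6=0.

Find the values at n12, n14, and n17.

n12 = 1; n14 = 1; n17 = 0

n1 = x2 AND x5 AND x3 = 0 AND 1 AND 0 = 0
n2 = x5 NOR x6 = 1 NOR 0 = 0
n3 = n1 NOR x5 = 0 NOR 1 = 0
n4 = x4 NOR x6 = 0 NOR 0 = 1
n5 = n4 NOR x3 = 1 NOR 0 = 0
n6 = n5 NOR n2 = 0 NOR 0 = 1
n7 = n6 NOR x3 = 1 NOR 0 = 0
n8 = n7 NOR n1 = 0 NOR 0 = 1
n12 = NOT n1 = NOT 0 = 1
n14 = x4 OR n3 OR n8 = 0 OR 0 OR 1 = 1
n15 = NOT x6 = NOT 0 = 1
n16 = n2 NOR n15 = 0 NOR 1 = 0
n17 = n12 NOR n16 = 1 NOR 0 = 0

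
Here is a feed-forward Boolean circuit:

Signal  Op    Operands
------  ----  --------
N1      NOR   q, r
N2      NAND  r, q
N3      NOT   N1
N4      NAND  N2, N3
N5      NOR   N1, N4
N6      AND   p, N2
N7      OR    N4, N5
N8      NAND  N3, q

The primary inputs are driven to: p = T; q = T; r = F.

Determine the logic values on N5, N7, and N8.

N1 = q NOR r = T NOR F = F
N2 = r NAND q = F NAND T = T
N3 = NOT N1 = NOT F = T
N4 = N2 NAND N3 = T NAND T = F
N5 = N1 NOR N4 = F NOR F = T
N7 = N4 OR N5 = F OR T = T
N8 = N3 NAND q = T NAND T = F

N5 = T  N7 = T  N8 = F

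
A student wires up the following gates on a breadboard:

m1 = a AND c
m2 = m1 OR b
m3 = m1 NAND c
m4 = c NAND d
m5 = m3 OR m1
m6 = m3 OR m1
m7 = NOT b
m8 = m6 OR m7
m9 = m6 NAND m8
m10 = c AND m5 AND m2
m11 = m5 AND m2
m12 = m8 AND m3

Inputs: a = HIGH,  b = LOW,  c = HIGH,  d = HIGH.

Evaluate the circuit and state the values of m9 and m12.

m1 = a AND c = HIGH AND HIGH = HIGH
m3 = m1 NAND c = HIGH NAND HIGH = LOW
m6 = m3 OR m1 = LOW OR HIGH = HIGH
m7 = NOT b = NOT LOW = HIGH
m8 = m6 OR m7 = HIGH OR HIGH = HIGH
m9 = m6 NAND m8 = HIGH NAND HIGH = LOW
m12 = m8 AND m3 = HIGH AND LOW = LOW

m9 = LOW, m12 = LOW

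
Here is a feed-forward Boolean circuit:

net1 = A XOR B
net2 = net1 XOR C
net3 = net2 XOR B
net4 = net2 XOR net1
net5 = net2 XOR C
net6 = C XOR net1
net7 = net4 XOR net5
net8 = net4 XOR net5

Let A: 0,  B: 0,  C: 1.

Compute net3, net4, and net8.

net1 = A XOR B = 0 XOR 0 = 0
net2 = net1 XOR C = 0 XOR 1 = 1
net3 = net2 XOR B = 1 XOR 0 = 1
net4 = net2 XOR net1 = 1 XOR 0 = 1
net5 = net2 XOR C = 1 XOR 1 = 0
net8 = net4 XOR net5 = 1 XOR 0 = 1

net3 = 1, net4 = 1, net8 = 1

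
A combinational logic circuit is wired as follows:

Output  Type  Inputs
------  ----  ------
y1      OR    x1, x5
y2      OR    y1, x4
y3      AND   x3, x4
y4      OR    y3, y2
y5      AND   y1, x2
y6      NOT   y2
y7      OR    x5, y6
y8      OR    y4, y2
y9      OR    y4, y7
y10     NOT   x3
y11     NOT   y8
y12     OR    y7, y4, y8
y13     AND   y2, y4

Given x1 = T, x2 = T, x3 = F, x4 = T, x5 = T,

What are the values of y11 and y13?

y11 = F; y13 = T

y1 = x1 OR x5 = T OR T = T
y2 = y1 OR x4 = T OR T = T
y3 = x3 AND x4 = F AND T = F
y4 = y3 OR y2 = F OR T = T
y8 = y4 OR y2 = T OR T = T
y11 = NOT y8 = NOT T = F
y13 = y2 AND y4 = T AND T = T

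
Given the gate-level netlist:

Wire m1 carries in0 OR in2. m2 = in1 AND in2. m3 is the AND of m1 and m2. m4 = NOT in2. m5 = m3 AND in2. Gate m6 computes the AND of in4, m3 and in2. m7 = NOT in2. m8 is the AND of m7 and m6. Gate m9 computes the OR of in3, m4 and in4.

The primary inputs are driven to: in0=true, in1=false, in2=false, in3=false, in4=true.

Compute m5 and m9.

m1 = in0 OR in2 = true OR false = true
m2 = in1 AND in2 = false AND false = false
m3 = m1 AND m2 = true AND false = false
m4 = NOT in2 = NOT false = true
m5 = m3 AND in2 = false AND false = false
m9 = in3 OR m4 OR in4 = false OR true OR true = true

m5 = false, m9 = true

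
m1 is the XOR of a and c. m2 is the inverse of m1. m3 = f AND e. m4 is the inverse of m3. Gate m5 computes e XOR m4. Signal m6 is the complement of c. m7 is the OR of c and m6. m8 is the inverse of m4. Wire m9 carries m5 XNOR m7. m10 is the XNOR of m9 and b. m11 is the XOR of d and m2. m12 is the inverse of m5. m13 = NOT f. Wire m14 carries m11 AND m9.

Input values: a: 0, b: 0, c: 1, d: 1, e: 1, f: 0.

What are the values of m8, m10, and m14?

m8 = 0, m10 = 1, m14 = 0

m1 = a XOR c = 0 XOR 1 = 1
m2 = NOT m1 = NOT 1 = 0
m3 = f AND e = 0 AND 1 = 0
m4 = NOT m3 = NOT 0 = 1
m5 = e XOR m4 = 1 XOR 1 = 0
m6 = NOT c = NOT 1 = 0
m7 = c OR m6 = 1 OR 0 = 1
m8 = NOT m4 = NOT 1 = 0
m9 = m5 XNOR m7 = 0 XNOR 1 = 0
m10 = m9 XNOR b = 0 XNOR 0 = 1
m11 = d XOR m2 = 1 XOR 0 = 1
m14 = m11 AND m9 = 1 AND 0 = 0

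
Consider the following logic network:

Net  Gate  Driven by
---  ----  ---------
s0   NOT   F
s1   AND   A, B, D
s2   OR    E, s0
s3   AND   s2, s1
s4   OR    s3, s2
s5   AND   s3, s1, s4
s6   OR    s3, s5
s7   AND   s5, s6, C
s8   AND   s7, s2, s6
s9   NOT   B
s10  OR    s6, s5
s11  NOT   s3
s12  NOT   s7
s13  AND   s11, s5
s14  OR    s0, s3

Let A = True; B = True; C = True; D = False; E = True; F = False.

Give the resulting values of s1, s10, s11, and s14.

s0 = NOT F = NOT False = True
s1 = A AND B AND D = True AND True AND False = False
s2 = E OR s0 = True OR True = True
s3 = s2 AND s1 = True AND False = False
s4 = s3 OR s2 = False OR True = True
s5 = s3 AND s1 AND s4 = False AND False AND True = False
s6 = s3 OR s5 = False OR False = False
s10 = s6 OR s5 = False OR False = False
s11 = NOT s3 = NOT False = True
s14 = s0 OR s3 = True OR False = True

s1 = False; s10 = False; s11 = True; s14 = True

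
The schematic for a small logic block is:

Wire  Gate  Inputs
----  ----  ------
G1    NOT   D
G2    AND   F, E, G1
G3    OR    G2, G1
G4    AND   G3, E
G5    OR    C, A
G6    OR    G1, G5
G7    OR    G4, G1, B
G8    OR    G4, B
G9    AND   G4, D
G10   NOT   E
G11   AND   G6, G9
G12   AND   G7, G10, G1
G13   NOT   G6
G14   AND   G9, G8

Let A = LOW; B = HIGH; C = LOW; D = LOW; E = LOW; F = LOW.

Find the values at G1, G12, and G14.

G1 = HIGH, G12 = HIGH, G14 = LOW

G1 = NOT D = NOT LOW = HIGH
G2 = F AND E AND G1 = LOW AND LOW AND HIGH = LOW
G3 = G2 OR G1 = LOW OR HIGH = HIGH
G4 = G3 AND E = HIGH AND LOW = LOW
G7 = G4 OR G1 OR B = LOW OR HIGH OR HIGH = HIGH
G8 = G4 OR B = LOW OR HIGH = HIGH
G9 = G4 AND D = LOW AND LOW = LOW
G10 = NOT E = NOT LOW = HIGH
G12 = G7 AND G10 AND G1 = HIGH AND HIGH AND HIGH = HIGH
G14 = G9 AND G8 = LOW AND HIGH = LOW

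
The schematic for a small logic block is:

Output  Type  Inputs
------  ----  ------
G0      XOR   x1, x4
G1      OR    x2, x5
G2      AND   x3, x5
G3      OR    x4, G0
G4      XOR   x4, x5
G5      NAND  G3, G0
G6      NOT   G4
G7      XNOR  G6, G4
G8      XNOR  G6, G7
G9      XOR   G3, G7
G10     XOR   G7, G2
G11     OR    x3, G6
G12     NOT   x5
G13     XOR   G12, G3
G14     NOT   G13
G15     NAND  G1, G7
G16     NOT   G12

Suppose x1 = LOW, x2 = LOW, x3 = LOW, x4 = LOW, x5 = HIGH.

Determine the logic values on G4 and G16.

G4 = HIGH; G16 = HIGH

G4 = x4 XOR x5 = LOW XOR HIGH = HIGH
G12 = NOT x5 = NOT HIGH = LOW
G16 = NOT G12 = NOT LOW = HIGH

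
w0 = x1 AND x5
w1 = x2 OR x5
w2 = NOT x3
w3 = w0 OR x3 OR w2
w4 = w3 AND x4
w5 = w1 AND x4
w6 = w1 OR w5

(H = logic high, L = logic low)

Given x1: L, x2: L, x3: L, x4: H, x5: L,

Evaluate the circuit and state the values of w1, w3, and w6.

w0 = x1 AND x5 = L AND L = L
w1 = x2 OR x5 = L OR L = L
w2 = NOT x3 = NOT L = H
w3 = w0 OR x3 OR w2 = L OR L OR H = H
w5 = w1 AND x4 = L AND H = L
w6 = w1 OR w5 = L OR L = L

w1 = L, w3 = H, w6 = L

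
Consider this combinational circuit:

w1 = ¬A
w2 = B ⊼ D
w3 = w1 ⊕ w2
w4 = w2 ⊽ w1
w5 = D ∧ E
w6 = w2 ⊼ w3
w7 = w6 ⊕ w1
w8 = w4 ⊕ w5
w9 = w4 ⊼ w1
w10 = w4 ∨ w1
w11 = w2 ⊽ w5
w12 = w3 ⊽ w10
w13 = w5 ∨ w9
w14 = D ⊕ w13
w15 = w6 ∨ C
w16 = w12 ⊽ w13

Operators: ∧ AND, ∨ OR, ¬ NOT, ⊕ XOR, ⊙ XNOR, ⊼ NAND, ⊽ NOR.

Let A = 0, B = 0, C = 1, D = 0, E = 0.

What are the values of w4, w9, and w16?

w1 = NOT A = NOT 0 = 1
w2 = B NAND D = 0 NAND 0 = 1
w3 = w1 XOR w2 = 1 XOR 1 = 0
w4 = w2 NOR w1 = 1 NOR 1 = 0
w5 = D AND E = 0 AND 0 = 0
w9 = w4 NAND w1 = 0 NAND 1 = 1
w10 = w4 OR w1 = 0 OR 1 = 1
w12 = w3 NOR w10 = 0 NOR 1 = 0
w13 = w5 OR w9 = 0 OR 1 = 1
w16 = w12 NOR w13 = 0 NOR 1 = 0

w4 = 0  w9 = 1  w16 = 0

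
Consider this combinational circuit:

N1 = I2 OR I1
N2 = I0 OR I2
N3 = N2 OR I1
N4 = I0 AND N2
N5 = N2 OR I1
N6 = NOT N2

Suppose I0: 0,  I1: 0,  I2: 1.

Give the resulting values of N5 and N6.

N2 = I0 OR I2 = 0 OR 1 = 1
N5 = N2 OR I1 = 1 OR 0 = 1
N6 = NOT N2 = NOT 1 = 0

N5 = 1, N6 = 0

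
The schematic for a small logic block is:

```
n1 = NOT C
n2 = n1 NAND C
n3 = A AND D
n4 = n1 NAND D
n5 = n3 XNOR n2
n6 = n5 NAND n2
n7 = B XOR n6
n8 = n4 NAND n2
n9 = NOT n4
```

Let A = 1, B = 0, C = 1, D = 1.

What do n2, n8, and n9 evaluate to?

n2 = 1; n8 = 0; n9 = 0

n1 = NOT C = NOT 1 = 0
n2 = n1 NAND C = 0 NAND 1 = 1
n4 = n1 NAND D = 0 NAND 1 = 1
n8 = n4 NAND n2 = 1 NAND 1 = 0
n9 = NOT n4 = NOT 1 = 0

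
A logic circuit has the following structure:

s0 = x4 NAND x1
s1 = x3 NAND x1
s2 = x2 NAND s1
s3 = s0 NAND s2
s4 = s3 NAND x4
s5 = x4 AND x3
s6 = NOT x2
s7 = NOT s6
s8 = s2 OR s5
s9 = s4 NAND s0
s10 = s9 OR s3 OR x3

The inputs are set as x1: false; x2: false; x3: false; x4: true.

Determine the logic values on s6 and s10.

s0 = x4 NAND x1 = true NAND false = true
s1 = x3 NAND x1 = false NAND false = true
s2 = x2 NAND s1 = false NAND true = true
s3 = s0 NAND s2 = true NAND true = false
s4 = s3 NAND x4 = false NAND true = true
s6 = NOT x2 = NOT false = true
s9 = s4 NAND s0 = true NAND true = false
s10 = s9 OR s3 OR x3 = false OR false OR false = false

s6 = true, s10 = false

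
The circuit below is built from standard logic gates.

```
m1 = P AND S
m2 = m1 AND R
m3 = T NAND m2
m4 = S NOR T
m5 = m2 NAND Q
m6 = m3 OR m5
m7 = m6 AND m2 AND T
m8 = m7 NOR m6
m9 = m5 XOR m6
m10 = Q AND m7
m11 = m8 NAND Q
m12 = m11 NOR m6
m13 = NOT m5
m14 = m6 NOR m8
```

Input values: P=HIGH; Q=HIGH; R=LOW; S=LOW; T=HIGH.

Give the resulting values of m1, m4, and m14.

m1 = LOW  m4 = LOW  m14 = LOW

m1 = P AND S = HIGH AND LOW = LOW
m2 = m1 AND R = LOW AND LOW = LOW
m3 = T NAND m2 = HIGH NAND LOW = HIGH
m4 = S NOR T = LOW NOR HIGH = LOW
m5 = m2 NAND Q = LOW NAND HIGH = HIGH
m6 = m3 OR m5 = HIGH OR HIGH = HIGH
m7 = m6 AND m2 AND T = HIGH AND LOW AND HIGH = LOW
m8 = m7 NOR m6 = LOW NOR HIGH = LOW
m14 = m6 NOR m8 = HIGH NOR LOW = LOW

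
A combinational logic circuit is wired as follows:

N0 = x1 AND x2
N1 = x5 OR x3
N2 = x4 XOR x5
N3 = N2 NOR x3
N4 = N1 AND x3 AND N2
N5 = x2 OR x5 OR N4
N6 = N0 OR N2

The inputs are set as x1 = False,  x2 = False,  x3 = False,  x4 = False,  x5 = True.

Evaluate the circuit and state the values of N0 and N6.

N0 = x1 AND x2 = False AND False = False
N2 = x4 XOR x5 = False XOR True = True
N6 = N0 OR N2 = False OR True = True

N0 = False, N6 = True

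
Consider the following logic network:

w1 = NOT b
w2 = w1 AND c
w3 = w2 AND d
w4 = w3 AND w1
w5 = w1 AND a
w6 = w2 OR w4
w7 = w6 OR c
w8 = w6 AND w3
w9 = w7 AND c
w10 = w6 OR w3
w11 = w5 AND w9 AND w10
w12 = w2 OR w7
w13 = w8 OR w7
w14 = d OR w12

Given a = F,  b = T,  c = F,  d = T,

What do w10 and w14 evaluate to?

w10 = F, w14 = T

w1 = NOT b = NOT T = F
w2 = w1 AND c = F AND F = F
w3 = w2 AND d = F AND T = F
w4 = w3 AND w1 = F AND F = F
w6 = w2 OR w4 = F OR F = F
w7 = w6 OR c = F OR F = F
w10 = w6 OR w3 = F OR F = F
w12 = w2 OR w7 = F OR F = F
w14 = d OR w12 = T OR F = T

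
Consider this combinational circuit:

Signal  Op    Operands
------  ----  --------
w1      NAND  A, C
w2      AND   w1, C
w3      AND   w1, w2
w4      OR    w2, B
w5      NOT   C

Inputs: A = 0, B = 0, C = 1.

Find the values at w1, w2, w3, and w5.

w1 = 1, w2 = 1, w3 = 1, w5 = 0

w1 = A NAND C = 0 NAND 1 = 1
w2 = w1 AND C = 1 AND 1 = 1
w3 = w1 AND w2 = 1 AND 1 = 1
w5 = NOT C = NOT 1 = 0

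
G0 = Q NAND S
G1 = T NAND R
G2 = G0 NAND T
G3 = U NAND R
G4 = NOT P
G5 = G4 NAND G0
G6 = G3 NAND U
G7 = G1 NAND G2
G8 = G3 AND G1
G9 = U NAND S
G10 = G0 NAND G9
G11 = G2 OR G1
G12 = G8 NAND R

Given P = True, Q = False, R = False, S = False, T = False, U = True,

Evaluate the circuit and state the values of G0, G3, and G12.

G0 = True  G3 = True  G12 = True

G0 = Q NAND S = False NAND False = True
G1 = T NAND R = False NAND False = True
G3 = U NAND R = True NAND False = True
G8 = G3 AND G1 = True AND True = True
G12 = G8 NAND R = True NAND False = True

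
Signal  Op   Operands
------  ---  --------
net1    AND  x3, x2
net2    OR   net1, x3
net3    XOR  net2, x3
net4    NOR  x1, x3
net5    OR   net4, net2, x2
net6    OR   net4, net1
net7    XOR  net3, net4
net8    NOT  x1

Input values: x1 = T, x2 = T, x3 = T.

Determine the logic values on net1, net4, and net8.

net1 = x3 AND x2 = T AND T = T
net4 = x1 NOR x3 = T NOR T = F
net8 = NOT x1 = NOT T = F

net1 = T, net4 = F, net8 = F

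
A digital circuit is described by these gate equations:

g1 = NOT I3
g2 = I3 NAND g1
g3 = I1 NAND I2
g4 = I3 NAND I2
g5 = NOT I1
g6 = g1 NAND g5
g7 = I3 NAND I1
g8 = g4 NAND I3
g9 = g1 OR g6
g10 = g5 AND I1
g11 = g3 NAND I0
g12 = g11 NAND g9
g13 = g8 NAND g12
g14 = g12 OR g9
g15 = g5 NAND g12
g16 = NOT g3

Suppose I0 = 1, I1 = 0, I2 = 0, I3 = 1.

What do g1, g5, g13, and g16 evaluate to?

g1 = NOT I3 = NOT 1 = 0
g3 = I1 NAND I2 = 0 NAND 0 = 1
g4 = I3 NAND I2 = 1 NAND 0 = 1
g5 = NOT I1 = NOT 0 = 1
g6 = g1 NAND g5 = 0 NAND 1 = 1
g8 = g4 NAND I3 = 1 NAND 1 = 0
g9 = g1 OR g6 = 0 OR 1 = 1
g11 = g3 NAND I0 = 1 NAND 1 = 0
g12 = g11 NAND g9 = 0 NAND 1 = 1
g13 = g8 NAND g12 = 0 NAND 1 = 1
g16 = NOT g3 = NOT 1 = 0

g1 = 0  g5 = 1  g13 = 1  g16 = 0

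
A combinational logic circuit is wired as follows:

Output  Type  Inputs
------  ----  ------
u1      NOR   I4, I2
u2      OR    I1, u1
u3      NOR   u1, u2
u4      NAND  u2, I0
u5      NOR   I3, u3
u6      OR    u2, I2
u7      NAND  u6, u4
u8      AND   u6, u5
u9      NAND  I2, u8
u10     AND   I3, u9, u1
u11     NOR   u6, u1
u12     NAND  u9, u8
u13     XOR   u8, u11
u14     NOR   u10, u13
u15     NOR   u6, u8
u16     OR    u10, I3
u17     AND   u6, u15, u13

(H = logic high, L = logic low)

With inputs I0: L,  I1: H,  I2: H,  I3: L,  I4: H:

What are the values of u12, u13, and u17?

u12 = H, u13 = H, u17 = L

u1 = I4 NOR I2 = H NOR H = L
u2 = I1 OR u1 = H OR L = H
u3 = u1 NOR u2 = L NOR H = L
u5 = I3 NOR u3 = L NOR L = H
u6 = u2 OR I2 = H OR H = H
u8 = u6 AND u5 = H AND H = H
u9 = I2 NAND u8 = H NAND H = L
u11 = u6 NOR u1 = H NOR L = L
u12 = u9 NAND u8 = L NAND H = H
u13 = u8 XOR u11 = H XOR L = H
u15 = u6 NOR u8 = H NOR H = L
u17 = u6 AND u15 AND u13 = H AND L AND H = L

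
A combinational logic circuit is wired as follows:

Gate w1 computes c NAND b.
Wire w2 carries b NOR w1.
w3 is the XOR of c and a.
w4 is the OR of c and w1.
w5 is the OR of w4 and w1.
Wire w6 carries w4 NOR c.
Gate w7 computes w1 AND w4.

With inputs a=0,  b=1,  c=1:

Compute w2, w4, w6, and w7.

w1 = c NAND b = 1 NAND 1 = 0
w2 = b NOR w1 = 1 NOR 0 = 0
w4 = c OR w1 = 1 OR 0 = 1
w6 = w4 NOR c = 1 NOR 1 = 0
w7 = w1 AND w4 = 0 AND 1 = 0

w2 = 0, w4 = 1, w6 = 0, w7 = 0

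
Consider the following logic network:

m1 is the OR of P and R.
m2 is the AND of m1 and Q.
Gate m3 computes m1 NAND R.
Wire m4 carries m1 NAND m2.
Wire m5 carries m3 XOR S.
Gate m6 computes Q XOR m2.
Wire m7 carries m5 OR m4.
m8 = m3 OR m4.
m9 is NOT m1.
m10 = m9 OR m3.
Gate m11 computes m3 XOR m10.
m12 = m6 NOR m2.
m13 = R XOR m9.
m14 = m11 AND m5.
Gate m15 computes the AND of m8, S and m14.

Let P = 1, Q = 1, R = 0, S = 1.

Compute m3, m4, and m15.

m1 = P OR R = 1 OR 0 = 1
m2 = m1 AND Q = 1 AND 1 = 1
m3 = m1 NAND R = 1 NAND 0 = 1
m4 = m1 NAND m2 = 1 NAND 1 = 0
m5 = m3 XOR S = 1 XOR 1 = 0
m8 = m3 OR m4 = 1 OR 0 = 1
m9 = NOT m1 = NOT 1 = 0
m10 = m9 OR m3 = 0 OR 1 = 1
m11 = m3 XOR m10 = 1 XOR 1 = 0
m14 = m11 AND m5 = 0 AND 0 = 0
m15 = m8 AND S AND m14 = 1 AND 1 AND 0 = 0

m3 = 1, m4 = 0, m15 = 0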